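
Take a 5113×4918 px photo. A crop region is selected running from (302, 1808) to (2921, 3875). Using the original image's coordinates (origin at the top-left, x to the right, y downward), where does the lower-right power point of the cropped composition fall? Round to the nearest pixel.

x = 2048 px, y = 3186 px

Crop width = 2921 − 302 = 2619 px; one third is 873.00 px.
Crop height = 3875 − 1808 = 2067 px; one third is 689.00 px.
The lower-right point is two-thirds across and two-thirds down within the crop:
x = 302 + 2 × 873.00 ≈ 2048; y = 1808 + 2 × 689.00 ≈ 3186.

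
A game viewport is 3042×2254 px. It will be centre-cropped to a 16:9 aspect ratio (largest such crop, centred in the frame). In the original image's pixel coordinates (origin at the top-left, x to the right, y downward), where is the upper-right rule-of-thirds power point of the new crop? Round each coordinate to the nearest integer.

3042/2254 < 16/9, so the 16:9 crop keeps the full width 3042 and trims height to 3042 × 9/16 = 1711.12 px.
Top offset = (2254 − 1711.12)/2 = 271.44 px; left offset = 0.
Upper-right is two-thirds across and one-third down within the crop:
x = 0.00 + 2 × 3042.00/3 ≈ 2028; y = 271.44 + 1 × 1711.12/3 ≈ 842.

x = 2028 px, y = 842 px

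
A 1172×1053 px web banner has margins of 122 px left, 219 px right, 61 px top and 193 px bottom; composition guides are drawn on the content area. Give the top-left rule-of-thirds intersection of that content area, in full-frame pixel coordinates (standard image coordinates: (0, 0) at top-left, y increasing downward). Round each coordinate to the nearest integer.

x = 399 px, y = 327 px

Content width = 1172 − 122 − 219 = 831 px; content height = 1053 − 61 − 193 = 799 px.
Top-left is one-third across and one-third down within the content area.
x = 122 + 1 × 831/3 = 122 + 277.00 ≈ 399
y = 61 + 1 × 799/3 = 61 + 266.33 ≈ 327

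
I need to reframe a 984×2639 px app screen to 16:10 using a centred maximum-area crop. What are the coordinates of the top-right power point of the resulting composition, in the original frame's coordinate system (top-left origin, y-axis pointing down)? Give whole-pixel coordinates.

(656, 1217)

984/2639 < 16/10, so the 16:10 crop keeps the full width 984 and trims height to 984 × 10/16 = 615.00 px.
Top offset = (2639 − 615.00)/2 = 1012.00 px; left offset = 0.
Top-right is two-thirds across and one-third down within the crop:
x = 0.00 + 2 × 984.00/3 ≈ 656; y = 1012.00 + 1 × 615.00/3 ≈ 1217.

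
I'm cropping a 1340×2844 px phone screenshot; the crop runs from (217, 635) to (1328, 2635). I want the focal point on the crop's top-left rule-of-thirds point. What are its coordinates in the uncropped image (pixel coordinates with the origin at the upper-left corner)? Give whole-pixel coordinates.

(587, 1302)

Crop width = 1328 − 217 = 1111 px; one third is 370.33 px.
Crop height = 2635 − 635 = 2000 px; one third is 666.67 px.
The top-left point is one-third across and one-third down within the crop:
x = 217 + 1 × 370.33 ≈ 587; y = 635 + 1 × 666.67 ≈ 1302.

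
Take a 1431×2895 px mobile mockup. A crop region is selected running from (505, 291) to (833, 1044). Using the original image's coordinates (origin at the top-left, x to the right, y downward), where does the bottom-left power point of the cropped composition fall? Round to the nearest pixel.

Crop width = 833 − 505 = 328 px; one third is 109.33 px.
Crop height = 1044 − 291 = 753 px; one third is 251.00 px.
The bottom-left point is one-third across and two-thirds down within the crop:
x = 505 + 1 × 109.33 ≈ 614; y = 291 + 2 × 251.00 ≈ 793.

(614, 793)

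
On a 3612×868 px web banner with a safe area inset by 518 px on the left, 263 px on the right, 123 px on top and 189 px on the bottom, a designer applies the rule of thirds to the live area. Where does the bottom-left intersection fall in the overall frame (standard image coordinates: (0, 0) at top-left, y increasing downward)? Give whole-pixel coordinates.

Content width = 3612 − 518 − 263 = 2831 px; content height = 868 − 123 − 189 = 556 px.
Bottom-left is one-third across and two-thirds down within the live area.
x = 518 + 1 × 2831/3 = 518 + 943.67 ≈ 1462
y = 123 + 2 × 556/3 = 123 + 370.67 ≈ 494

x = 1462 px, y = 494 px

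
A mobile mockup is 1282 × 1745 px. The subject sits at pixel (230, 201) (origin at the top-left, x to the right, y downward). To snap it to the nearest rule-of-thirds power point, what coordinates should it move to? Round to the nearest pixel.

x = 427 px, y = 582 px

Third lines: x ∈ {427, 855}, y ∈ {582, 1163}.
230 is closer to x = 427; 201 is closer to y = 582.
So the nearest intersection is the upper-left power point.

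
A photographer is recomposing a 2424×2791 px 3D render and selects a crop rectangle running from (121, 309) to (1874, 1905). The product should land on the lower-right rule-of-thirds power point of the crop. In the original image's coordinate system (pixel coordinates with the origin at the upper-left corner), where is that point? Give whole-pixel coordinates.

x = 1290 px, y = 1373 px

Crop width = 1874 − 121 = 1753 px; one third is 584.33 px.
Crop height = 1905 − 309 = 1596 px; one third is 532.00 px.
The lower-right point is two-thirds across and two-thirds down within the crop:
x = 121 + 2 × 584.33 ≈ 1290; y = 309 + 2 × 532.00 ≈ 1373.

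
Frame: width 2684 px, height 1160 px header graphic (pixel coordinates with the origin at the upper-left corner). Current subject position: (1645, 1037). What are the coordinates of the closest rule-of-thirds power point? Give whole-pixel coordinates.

Third lines: x ∈ {895, 1789}, y ∈ {387, 773}.
1645 is closer to x = 1789; 1037 is closer to y = 773.
So the nearest intersection is the lower-right power point.

x = 1789 px, y = 773 px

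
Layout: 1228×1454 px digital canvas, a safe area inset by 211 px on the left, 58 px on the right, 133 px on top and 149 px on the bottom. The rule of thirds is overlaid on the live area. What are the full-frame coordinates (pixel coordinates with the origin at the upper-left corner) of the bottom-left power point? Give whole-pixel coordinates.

Content width = 1228 − 211 − 58 = 959 px; content height = 1454 − 133 − 149 = 1172 px.
Bottom-left is one-third across and two-thirds down within the live area.
x = 211 + 1 × 959/3 = 211 + 319.67 ≈ 531
y = 133 + 2 × 1172/3 = 133 + 781.33 ≈ 914

x = 531 px, y = 914 px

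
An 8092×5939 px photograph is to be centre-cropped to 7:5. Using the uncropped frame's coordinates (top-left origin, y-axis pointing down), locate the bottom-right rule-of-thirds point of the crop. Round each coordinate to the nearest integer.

x = 5395 px, y = 3933 px

8092/5939 < 7/5, so the 7:5 crop keeps the full width 8092 and trims height to 8092 × 5/7 = 5780.00 px.
Top offset = (5939 − 5780.00)/2 = 79.50 px; left offset = 0.
Bottom-right is two-thirds across and two-thirds down within the crop:
x = 0.00 + 2 × 8092.00/3 ≈ 5395; y = 79.50 + 2 × 5780.00/3 ≈ 3933.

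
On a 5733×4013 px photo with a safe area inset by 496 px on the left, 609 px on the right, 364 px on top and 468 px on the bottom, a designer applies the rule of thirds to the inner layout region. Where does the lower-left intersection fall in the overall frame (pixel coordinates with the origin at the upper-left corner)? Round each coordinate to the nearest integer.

Content width = 5733 − 496 − 609 = 4628 px; content height = 4013 − 364 − 468 = 3181 px.
Lower-left is one-third across and two-thirds down within the inner layout region.
x = 496 + 1 × 4628/3 = 496 + 1542.67 ≈ 2039
y = 364 + 2 × 3181/3 = 364 + 2120.67 ≈ 2485

(2039, 2485)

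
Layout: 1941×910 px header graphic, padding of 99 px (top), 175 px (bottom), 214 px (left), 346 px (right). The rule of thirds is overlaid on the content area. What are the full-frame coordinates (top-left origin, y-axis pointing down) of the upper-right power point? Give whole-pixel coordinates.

x = 1135 px, y = 311 px

Content width = 1941 − 214 − 346 = 1381 px; content height = 910 − 99 − 175 = 636 px.
Upper-right is two-thirds across and one-third down within the content area.
x = 214 + 2 × 1381/3 = 214 + 920.67 ≈ 1135
y = 99 + 1 × 636/3 = 99 + 212.00 ≈ 311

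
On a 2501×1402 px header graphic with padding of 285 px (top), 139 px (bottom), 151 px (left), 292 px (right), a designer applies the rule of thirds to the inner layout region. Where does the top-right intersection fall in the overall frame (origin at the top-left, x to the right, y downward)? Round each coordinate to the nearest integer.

Content width = 2501 − 151 − 292 = 2058 px; content height = 1402 − 285 − 139 = 978 px.
Top-right is two-thirds across and one-third down within the inner layout region.
x = 151 + 2 × 2058/3 = 151 + 1372.00 ≈ 1523
y = 285 + 1 × 978/3 = 285 + 326.00 ≈ 611

x = 1523 px, y = 611 px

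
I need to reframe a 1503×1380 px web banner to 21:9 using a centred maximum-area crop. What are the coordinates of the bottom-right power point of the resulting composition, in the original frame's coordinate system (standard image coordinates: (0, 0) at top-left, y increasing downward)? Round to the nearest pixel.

(1002, 797)

1503/1380 < 21/9, so the 21:9 crop keeps the full width 1503 and trims height to 1503 × 9/21 = 644.14 px.
Top offset = (1380 − 644.14)/2 = 367.93 px; left offset = 0.
Bottom-right is two-thirds across and two-thirds down within the crop:
x = 0.00 + 2 × 1503.00/3 ≈ 1002; y = 367.93 + 2 × 644.14/3 ≈ 797.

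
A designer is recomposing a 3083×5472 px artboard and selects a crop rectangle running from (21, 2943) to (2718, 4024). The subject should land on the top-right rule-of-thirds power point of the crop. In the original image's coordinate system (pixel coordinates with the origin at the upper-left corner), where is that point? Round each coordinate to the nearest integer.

Crop width = 2718 − 21 = 2697 px; one third is 899.00 px.
Crop height = 4024 − 2943 = 1081 px; one third is 360.33 px.
The top-right point is two-thirds across and one-third down within the crop:
x = 21 + 2 × 899.00 ≈ 1819; y = 2943 + 1 × 360.33 ≈ 3303.

(1819, 3303)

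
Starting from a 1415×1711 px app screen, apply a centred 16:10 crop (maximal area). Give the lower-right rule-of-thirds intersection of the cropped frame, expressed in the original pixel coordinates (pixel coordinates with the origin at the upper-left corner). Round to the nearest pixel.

x = 943 px, y = 1003 px

1415/1711 < 16/10, so the 16:10 crop keeps the full width 1415 and trims height to 1415 × 10/16 = 884.38 px.
Top offset = (1711 − 884.38)/2 = 413.31 px; left offset = 0.
Lower-right is two-thirds across and two-thirds down within the crop:
x = 0.00 + 2 × 1415.00/3 ≈ 943; y = 413.31 + 2 × 884.38/3 ≈ 1003.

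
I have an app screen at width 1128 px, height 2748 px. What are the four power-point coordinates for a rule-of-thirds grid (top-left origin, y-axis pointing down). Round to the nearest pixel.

(376, 916), (752, 916), (376, 1832), (752, 1832)

One third of 1128 is 376; one third of 2748 is 916.
Vertical third lines at x = 376 and x = 752; horizontal third lines at y = 916 and y = 1832.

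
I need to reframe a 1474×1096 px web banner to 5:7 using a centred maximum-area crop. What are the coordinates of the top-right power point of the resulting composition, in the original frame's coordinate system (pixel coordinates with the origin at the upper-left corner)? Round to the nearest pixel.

1474/1096 > 5/7, so the 5:7 crop keeps the full height 1096 and trims width to 1096 × 5/7 = 782.86 px.
Left offset = (1474 − 782.86)/2 = 345.57 px; top offset = 0.
Top-right is two-thirds across and one-third down within the crop:
x = 345.57 + 2 × 782.86/3 ≈ 867; y = 0.00 + 1 × 1096.00/3 ≈ 365.

(867, 365)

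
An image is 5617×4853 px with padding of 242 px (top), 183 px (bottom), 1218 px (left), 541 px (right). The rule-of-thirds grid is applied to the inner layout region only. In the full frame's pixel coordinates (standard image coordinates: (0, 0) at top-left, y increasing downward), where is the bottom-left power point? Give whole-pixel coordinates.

x = 2504 px, y = 3194 px

Content width = 5617 − 1218 − 541 = 3858 px; content height = 4853 − 242 − 183 = 4428 px.
Bottom-left is one-third across and two-thirds down within the inner layout region.
x = 1218 + 1 × 3858/3 = 1218 + 1286.00 ≈ 2504
y = 242 + 2 × 4428/3 = 242 + 2952.00 ≈ 3194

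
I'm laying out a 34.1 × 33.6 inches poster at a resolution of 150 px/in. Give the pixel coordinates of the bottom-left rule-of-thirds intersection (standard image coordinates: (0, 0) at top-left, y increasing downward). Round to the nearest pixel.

In pixels the canvas is 34.1 × 150 = 5115 wide and 33.6 × 150 = 5040 tall.
The bottom-left point is one-third across and two-thirds down:
x = 1 × 5115/3 ≈ 1705; y = 2 × 5040/3 ≈ 3360.

x = 1705 px, y = 3360 px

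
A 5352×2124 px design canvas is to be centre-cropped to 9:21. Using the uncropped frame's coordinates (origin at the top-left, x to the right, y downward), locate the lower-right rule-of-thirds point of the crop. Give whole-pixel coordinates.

x = 2828 px, y = 1416 px

5352/2124 > 9/21, so the 9:21 crop keeps the full height 2124 and trims width to 2124 × 9/21 = 910.29 px.
Left offset = (5352 − 910.29)/2 = 2220.86 px; top offset = 0.
Lower-right is two-thirds across and two-thirds down within the crop:
x = 2220.86 + 2 × 910.29/3 ≈ 2828; y = 0.00 + 2 × 2124.00/3 ≈ 1416.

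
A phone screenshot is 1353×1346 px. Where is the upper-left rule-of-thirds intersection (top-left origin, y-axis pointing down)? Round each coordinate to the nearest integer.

The upper-left point sits one-third of the way across and one-third of the way down.
x = 1 × 1353/3 ≈ 451; y = 1 × 1346/3 ≈ 449.

x = 451 px, y = 449 px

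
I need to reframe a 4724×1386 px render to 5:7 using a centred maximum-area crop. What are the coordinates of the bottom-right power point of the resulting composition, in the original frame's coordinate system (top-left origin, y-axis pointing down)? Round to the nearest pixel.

4724/1386 > 5/7, so the 5:7 crop keeps the full height 1386 and trims width to 1386 × 5/7 = 990.00 px.
Left offset = (4724 − 990.00)/2 = 1867.00 px; top offset = 0.
Bottom-right is two-thirds across and two-thirds down within the crop:
x = 1867.00 + 2 × 990.00/3 ≈ 2527; y = 0.00 + 2 × 1386.00/3 ≈ 924.

(2527, 924)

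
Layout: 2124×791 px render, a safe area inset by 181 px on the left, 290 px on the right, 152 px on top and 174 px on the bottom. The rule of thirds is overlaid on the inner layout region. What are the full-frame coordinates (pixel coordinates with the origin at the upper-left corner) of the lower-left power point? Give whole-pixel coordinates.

Content width = 2124 − 181 − 290 = 1653 px; content height = 791 − 152 − 174 = 465 px.
Lower-left is one-third across and two-thirds down within the inner layout region.
x = 181 + 1 × 1653/3 = 181 + 551.00 ≈ 732
y = 152 + 2 × 465/3 = 152 + 310.00 ≈ 462

x = 732 px, y = 462 px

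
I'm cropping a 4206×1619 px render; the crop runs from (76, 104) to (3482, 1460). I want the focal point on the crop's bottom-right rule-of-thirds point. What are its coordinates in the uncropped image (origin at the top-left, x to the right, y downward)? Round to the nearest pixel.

x = 2347 px, y = 1008 px

Crop width = 3482 − 76 = 3406 px; one third is 1135.33 px.
Crop height = 1460 − 104 = 1356 px; one third is 452.00 px.
The bottom-right point is two-thirds across and two-thirds down within the crop:
x = 76 + 2 × 1135.33 ≈ 2347; y = 104 + 2 × 452.00 ≈ 1008.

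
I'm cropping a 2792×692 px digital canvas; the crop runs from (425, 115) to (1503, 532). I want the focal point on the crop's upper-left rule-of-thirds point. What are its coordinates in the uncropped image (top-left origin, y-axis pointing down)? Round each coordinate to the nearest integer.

x = 784 px, y = 254 px

Crop width = 1503 − 425 = 1078 px; one third is 359.33 px.
Crop height = 532 − 115 = 417 px; one third is 139.00 px.
The upper-left point is one-third across and one-third down within the crop:
x = 425 + 1 × 359.33 ≈ 784; y = 115 + 1 × 139.00 ≈ 254.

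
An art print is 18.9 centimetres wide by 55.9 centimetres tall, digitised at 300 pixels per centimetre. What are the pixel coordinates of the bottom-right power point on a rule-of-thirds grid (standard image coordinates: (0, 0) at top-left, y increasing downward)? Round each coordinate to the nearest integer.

In pixels the canvas is 18.9 × 300 = 5670 wide and 55.9 × 300 = 16770 tall.
The bottom-right point is two-thirds across and two-thirds down:
x = 2 × 5670/3 ≈ 3780; y = 2 × 16770/3 ≈ 11180.

(3780, 11180)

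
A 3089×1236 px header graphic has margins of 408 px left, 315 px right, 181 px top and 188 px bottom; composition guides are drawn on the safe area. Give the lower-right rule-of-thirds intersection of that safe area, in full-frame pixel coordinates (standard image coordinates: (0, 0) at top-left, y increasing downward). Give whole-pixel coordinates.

Content width = 3089 − 408 − 315 = 2366 px; content height = 1236 − 181 − 188 = 867 px.
Lower-right is two-thirds across and two-thirds down within the safe area.
x = 408 + 2 × 2366/3 = 408 + 1577.33 ≈ 1985
y = 181 + 2 × 867/3 = 181 + 578.00 ≈ 759

x = 1985 px, y = 759 px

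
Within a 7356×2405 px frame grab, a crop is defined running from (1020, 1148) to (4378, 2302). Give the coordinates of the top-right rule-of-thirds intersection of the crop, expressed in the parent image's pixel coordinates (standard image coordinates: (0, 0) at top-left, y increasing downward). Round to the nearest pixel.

x = 3259 px, y = 1533 px

Crop width = 4378 − 1020 = 3358 px; one third is 1119.33 px.
Crop height = 2302 − 1148 = 1154 px; one third is 384.67 px.
The top-right point is two-thirds across and one-third down within the crop:
x = 1020 + 2 × 1119.33 ≈ 3259; y = 1148 + 1 × 384.67 ≈ 1533.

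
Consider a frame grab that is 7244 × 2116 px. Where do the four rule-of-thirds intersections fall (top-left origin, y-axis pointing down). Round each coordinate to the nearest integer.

One third of 7244 is 2414.67; one third of 2116 is 705.33.
Vertical third lines at x = 2415 and x = 4829; horizontal third lines at y = 705 and y = 1411.

(2415, 705), (4829, 705), (2415, 1411), (4829, 1411)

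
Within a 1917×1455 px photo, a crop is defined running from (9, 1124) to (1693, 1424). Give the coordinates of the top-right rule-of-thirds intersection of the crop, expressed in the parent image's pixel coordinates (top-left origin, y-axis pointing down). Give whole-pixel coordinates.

Crop width = 1693 − 9 = 1684 px; one third is 561.33 px.
Crop height = 1424 − 1124 = 300 px; one third is 100.00 px.
The top-right point is two-thirds across and one-third down within the crop:
x = 9 + 2 × 561.33 ≈ 1132; y = 1124 + 1 × 100.00 ≈ 1224.

x = 1132 px, y = 1224 px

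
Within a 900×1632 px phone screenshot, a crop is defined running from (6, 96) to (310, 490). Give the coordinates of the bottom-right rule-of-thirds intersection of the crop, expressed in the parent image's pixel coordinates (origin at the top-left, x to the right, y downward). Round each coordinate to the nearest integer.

x = 209 px, y = 359 px

Crop width = 310 − 6 = 304 px; one third is 101.33 px.
Crop height = 490 − 96 = 394 px; one third is 131.33 px.
The bottom-right point is two-thirds across and two-thirds down within the crop:
x = 6 + 2 × 101.33 ≈ 209; y = 96 + 2 × 131.33 ≈ 359.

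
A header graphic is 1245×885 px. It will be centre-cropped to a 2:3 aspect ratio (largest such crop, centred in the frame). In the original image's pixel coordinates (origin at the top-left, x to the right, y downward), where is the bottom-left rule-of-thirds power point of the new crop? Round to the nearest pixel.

(524, 590)

1245/885 > 2/3, so the 2:3 crop keeps the full height 885 and trims width to 885 × 2/3 = 590.00 px.
Left offset = (1245 − 590.00)/2 = 327.50 px; top offset = 0.
Bottom-left is one-third across and two-thirds down within the crop:
x = 327.50 + 1 × 590.00/3 ≈ 524; y = 0.00 + 2 × 885.00/3 ≈ 590.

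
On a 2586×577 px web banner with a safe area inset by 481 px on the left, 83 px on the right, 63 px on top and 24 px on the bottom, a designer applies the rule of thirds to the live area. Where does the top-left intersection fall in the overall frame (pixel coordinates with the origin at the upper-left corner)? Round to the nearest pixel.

Content width = 2586 − 481 − 83 = 2022 px; content height = 577 − 63 − 24 = 490 px.
Top-left is one-third across and one-third down within the live area.
x = 481 + 1 × 2022/3 = 481 + 674.00 ≈ 1155
y = 63 + 1 × 490/3 = 63 + 163.33 ≈ 226

x = 1155 px, y = 226 px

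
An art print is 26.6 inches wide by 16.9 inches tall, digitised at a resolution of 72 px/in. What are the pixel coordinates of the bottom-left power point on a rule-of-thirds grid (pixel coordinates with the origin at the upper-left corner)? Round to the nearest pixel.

x = 638 px, y = 811 px

In pixels the canvas is 26.6 × 72 = 1915.2 wide and 16.9 × 72 = 1216.8 tall.
The bottom-left point is one-third across and two-thirds down:
x = 1 × 1915.2/3 ≈ 638; y = 2 × 1216.8/3 ≈ 811.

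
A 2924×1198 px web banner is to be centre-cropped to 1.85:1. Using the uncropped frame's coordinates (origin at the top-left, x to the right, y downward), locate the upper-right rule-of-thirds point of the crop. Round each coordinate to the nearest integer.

(1831, 399)

2924/1198 > 1.85/1, so the 1.85:1 crop keeps the full height 1198 and trims width to 1198 × 1.85/1 = 2216.30 px.
Left offset = (2924 − 2216.30)/2 = 353.85 px; top offset = 0.
Upper-right is two-thirds across and one-third down within the crop:
x = 353.85 + 2 × 2216.30/3 ≈ 1831; y = 0.00 + 1 × 1198.00/3 ≈ 399.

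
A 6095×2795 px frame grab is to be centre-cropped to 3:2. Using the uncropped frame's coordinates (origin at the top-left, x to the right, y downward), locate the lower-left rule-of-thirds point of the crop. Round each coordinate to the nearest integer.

(2349, 1863)

6095/2795 > 3/2, so the 3:2 crop keeps the full height 2795 and trims width to 2795 × 3/2 = 4192.50 px.
Left offset = (6095 − 4192.50)/2 = 951.25 px; top offset = 0.
Lower-left is one-third across and two-thirds down within the crop:
x = 951.25 + 1 × 4192.50/3 ≈ 2349; y = 0.00 + 2 × 2795.00/3 ≈ 1863.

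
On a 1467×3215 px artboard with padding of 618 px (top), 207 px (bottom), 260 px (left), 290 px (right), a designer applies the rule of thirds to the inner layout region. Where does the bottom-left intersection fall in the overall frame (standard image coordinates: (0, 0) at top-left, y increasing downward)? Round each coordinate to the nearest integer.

x = 566 px, y = 2211 px

Content width = 1467 − 260 − 290 = 917 px; content height = 3215 − 618 − 207 = 2390 px.
Bottom-left is one-third across and two-thirds down within the inner layout region.
x = 260 + 1 × 917/3 = 260 + 305.67 ≈ 566
y = 618 + 2 × 2390/3 = 618 + 1593.33 ≈ 2211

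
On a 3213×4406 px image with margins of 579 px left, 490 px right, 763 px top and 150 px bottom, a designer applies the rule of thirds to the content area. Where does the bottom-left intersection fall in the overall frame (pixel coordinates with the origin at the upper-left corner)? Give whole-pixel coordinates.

Content width = 3213 − 579 − 490 = 2144 px; content height = 4406 − 763 − 150 = 3493 px.
Bottom-left is one-third across and two-thirds down within the content area.
x = 579 + 1 × 2144/3 = 579 + 714.67 ≈ 1294
y = 763 + 2 × 3493/3 = 763 + 2328.67 ≈ 3092

x = 1294 px, y = 3092 px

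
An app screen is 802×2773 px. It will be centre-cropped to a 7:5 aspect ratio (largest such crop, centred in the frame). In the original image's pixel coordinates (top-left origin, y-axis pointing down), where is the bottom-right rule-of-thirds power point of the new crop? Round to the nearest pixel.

802/2773 < 7/5, so the 7:5 crop keeps the full width 802 and trims height to 802 × 5/7 = 572.86 px.
Top offset = (2773 − 572.86)/2 = 1100.07 px; left offset = 0.
Bottom-right is two-thirds across and two-thirds down within the crop:
x = 0.00 + 2 × 802.00/3 ≈ 535; y = 1100.07 + 2 × 572.86/3 ≈ 1482.

x = 535 px, y = 1482 px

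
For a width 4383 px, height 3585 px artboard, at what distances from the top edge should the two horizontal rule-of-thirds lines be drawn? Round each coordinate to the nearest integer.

1195 px and 2390 px

3585 / 3 = 1195, so the horizontal lines sit at one and two thirds of 3585.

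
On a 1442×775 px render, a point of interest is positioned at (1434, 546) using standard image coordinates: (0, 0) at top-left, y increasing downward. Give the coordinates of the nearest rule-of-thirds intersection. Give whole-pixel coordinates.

x = 961 px, y = 517 px

Third lines: x ∈ {481, 961}, y ∈ {258, 517}.
1434 is closer to x = 961; 546 is closer to y = 517.
So the nearest intersection is the lower-right power point.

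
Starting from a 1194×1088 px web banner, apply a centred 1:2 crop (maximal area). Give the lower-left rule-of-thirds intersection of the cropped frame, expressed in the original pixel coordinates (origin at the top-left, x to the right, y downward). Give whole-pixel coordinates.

(506, 725)

1194/1088 > 1/2, so the 1:2 crop keeps the full height 1088 and trims width to 1088 × 1/2 = 544.00 px.
Left offset = (1194 − 544.00)/2 = 325.00 px; top offset = 0.
Lower-left is one-third across and two-thirds down within the crop:
x = 325.00 + 1 × 544.00/3 ≈ 506; y = 0.00 + 2 × 1088.00/3 ≈ 725.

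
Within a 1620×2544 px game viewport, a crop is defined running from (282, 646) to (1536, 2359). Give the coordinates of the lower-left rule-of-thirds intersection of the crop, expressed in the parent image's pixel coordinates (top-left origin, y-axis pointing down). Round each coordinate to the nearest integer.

(700, 1788)

Crop width = 1536 − 282 = 1254 px; one third is 418.00 px.
Crop height = 2359 − 646 = 1713 px; one third is 571.00 px.
The lower-left point is one-third across and two-thirds down within the crop:
x = 282 + 1 × 418.00 ≈ 700; y = 646 + 2 × 571.00 ≈ 1788.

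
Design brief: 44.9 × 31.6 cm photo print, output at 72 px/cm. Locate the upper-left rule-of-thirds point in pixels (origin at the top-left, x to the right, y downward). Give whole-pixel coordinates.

In pixels the canvas is 44.9 × 72 = 3232.8 wide and 31.6 × 72 = 2275.2 tall.
The upper-left point is one-third across and one-third down:
x = 1 × 3232.8/3 ≈ 1078; y = 1 × 2275.2/3 ≈ 758.

(1078, 758)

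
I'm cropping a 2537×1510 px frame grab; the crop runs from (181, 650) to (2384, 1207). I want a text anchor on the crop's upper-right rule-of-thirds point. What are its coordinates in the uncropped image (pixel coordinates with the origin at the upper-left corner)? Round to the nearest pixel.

x = 1650 px, y = 836 px

Crop width = 2384 − 181 = 2203 px; one third is 734.33 px.
Crop height = 1207 − 650 = 557 px; one third is 185.67 px.
The upper-right point is two-thirds across and one-third down within the crop:
x = 181 + 2 × 734.33 ≈ 1650; y = 650 + 1 × 185.67 ≈ 836.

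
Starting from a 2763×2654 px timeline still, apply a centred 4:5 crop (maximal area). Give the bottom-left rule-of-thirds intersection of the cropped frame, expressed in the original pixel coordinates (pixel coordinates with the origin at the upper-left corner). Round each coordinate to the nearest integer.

2763/2654 > 4/5, so the 4:5 crop keeps the full height 2654 and trims width to 2654 × 4/5 = 2123.20 px.
Left offset = (2763 − 2123.20)/2 = 319.90 px; top offset = 0.
Bottom-left is one-third across and two-thirds down within the crop:
x = 319.90 + 1 × 2123.20/3 ≈ 1028; y = 0.00 + 2 × 2654.00/3 ≈ 1769.

(1028, 1769)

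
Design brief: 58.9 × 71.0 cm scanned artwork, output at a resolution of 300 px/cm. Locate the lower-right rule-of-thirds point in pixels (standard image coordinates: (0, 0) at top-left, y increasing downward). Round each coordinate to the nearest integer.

In pixels the canvas is 58.9 × 300 = 17670 wide and 71.0 × 300 = 21300 tall.
The lower-right point is two-thirds across and two-thirds down:
x = 2 × 17670/3 ≈ 11780; y = 2 × 21300/3 ≈ 14200.

(11780, 14200)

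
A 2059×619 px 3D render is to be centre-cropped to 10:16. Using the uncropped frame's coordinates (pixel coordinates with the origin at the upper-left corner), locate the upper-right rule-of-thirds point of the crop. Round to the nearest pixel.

2059/619 > 10/16, so the 10:16 crop keeps the full height 619 and trims width to 619 × 10/16 = 386.88 px.
Left offset = (2059 − 386.88)/2 = 836.06 px; top offset = 0.
Upper-right is two-thirds across and one-third down within the crop:
x = 836.06 + 2 × 386.88/3 ≈ 1094; y = 0.00 + 1 × 619.00/3 ≈ 206.

(1094, 206)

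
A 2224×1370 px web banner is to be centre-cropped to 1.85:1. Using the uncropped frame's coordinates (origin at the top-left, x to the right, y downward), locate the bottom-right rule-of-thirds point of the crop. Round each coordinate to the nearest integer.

2224/1370 < 1.85/1, so the 1.85:1 crop keeps the full width 2224 and trims height to 2224 × 1/1.85 = 1202.16 px.
Top offset = (1370 − 1202.16)/2 = 83.92 px; left offset = 0.
Bottom-right is two-thirds across and two-thirds down within the crop:
x = 0.00 + 2 × 2224.00/3 ≈ 1483; y = 83.92 + 2 × 1202.16/3 ≈ 885.

x = 1483 px, y = 885 px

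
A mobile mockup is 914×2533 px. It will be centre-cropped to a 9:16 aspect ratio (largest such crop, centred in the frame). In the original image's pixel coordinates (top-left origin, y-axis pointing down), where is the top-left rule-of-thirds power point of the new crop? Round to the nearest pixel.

x = 305 px, y = 996 px

914/2533 < 9/16, so the 9:16 crop keeps the full width 914 and trims height to 914 × 16/9 = 1624.89 px.
Top offset = (2533 − 1624.89)/2 = 454.06 px; left offset = 0.
Top-left is one-third across and one-third down within the crop:
x = 0.00 + 1 × 914.00/3 ≈ 305; y = 454.06 + 1 × 1624.89/3 ≈ 996.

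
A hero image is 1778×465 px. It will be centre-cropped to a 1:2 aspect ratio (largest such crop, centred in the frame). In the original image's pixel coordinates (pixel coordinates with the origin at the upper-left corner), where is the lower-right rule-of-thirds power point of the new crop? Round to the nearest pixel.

1778/465 > 1/2, so the 1:2 crop keeps the full height 465 and trims width to 465 × 1/2 = 232.50 px.
Left offset = (1778 − 232.50)/2 = 772.75 px; top offset = 0.
Lower-right is two-thirds across and two-thirds down within the crop:
x = 772.75 + 2 × 232.50/3 ≈ 928; y = 0.00 + 2 × 465.00/3 ≈ 310.

(928, 310)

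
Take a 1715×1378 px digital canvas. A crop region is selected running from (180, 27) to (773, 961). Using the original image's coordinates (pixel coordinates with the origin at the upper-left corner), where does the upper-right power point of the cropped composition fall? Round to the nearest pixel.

Crop width = 773 − 180 = 593 px; one third is 197.67 px.
Crop height = 961 − 27 = 934 px; one third is 311.33 px.
The upper-right point is two-thirds across and one-third down within the crop:
x = 180 + 2 × 197.67 ≈ 575; y = 27 + 1 × 311.33 ≈ 338.

(575, 338)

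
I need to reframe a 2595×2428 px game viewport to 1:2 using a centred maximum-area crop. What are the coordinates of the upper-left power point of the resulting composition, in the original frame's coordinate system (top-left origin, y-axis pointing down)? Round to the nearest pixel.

2595/2428 > 1/2, so the 1:2 crop keeps the full height 2428 and trims width to 2428 × 1/2 = 1214.00 px.
Left offset = (2595 − 1214.00)/2 = 690.50 px; top offset = 0.
Upper-left is one-third across and one-third down within the crop:
x = 690.50 + 1 × 1214.00/3 ≈ 1095; y = 0.00 + 1 × 2428.00/3 ≈ 809.

x = 1095 px, y = 809 px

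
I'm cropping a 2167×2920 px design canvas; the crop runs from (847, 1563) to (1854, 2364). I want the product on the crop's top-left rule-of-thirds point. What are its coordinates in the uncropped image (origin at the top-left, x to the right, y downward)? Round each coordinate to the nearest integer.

(1183, 1830)

Crop width = 1854 − 847 = 1007 px; one third is 335.67 px.
Crop height = 2364 − 1563 = 801 px; one third is 267.00 px.
The top-left point is one-third across and one-third down within the crop:
x = 847 + 1 × 335.67 ≈ 1183; y = 1563 + 1 × 267.00 ≈ 1830.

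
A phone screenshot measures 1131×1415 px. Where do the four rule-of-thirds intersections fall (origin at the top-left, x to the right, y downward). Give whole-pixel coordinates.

One third of 1131 is 377; one third of 1415 is 471.67.
Vertical third lines at x = 377 and x = 754; horizontal third lines at y = 472 and y = 943.

(377, 472), (754, 472), (377, 943), (754, 943)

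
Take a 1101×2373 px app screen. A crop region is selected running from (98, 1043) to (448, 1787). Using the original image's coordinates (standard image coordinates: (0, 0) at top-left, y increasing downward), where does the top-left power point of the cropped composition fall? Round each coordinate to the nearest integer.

Crop width = 448 − 98 = 350 px; one third is 116.67 px.
Crop height = 1787 − 1043 = 744 px; one third is 248.00 px.
The top-left point is one-third across and one-third down within the crop:
x = 98 + 1 × 116.67 ≈ 215; y = 1043 + 1 × 248.00 ≈ 1291.

x = 215 px, y = 1291 px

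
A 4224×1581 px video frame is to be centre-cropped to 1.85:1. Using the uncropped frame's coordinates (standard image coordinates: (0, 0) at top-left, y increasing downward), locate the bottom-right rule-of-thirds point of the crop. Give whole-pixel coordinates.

4224/1581 > 1.85/1, so the 1.85:1 crop keeps the full height 1581 and trims width to 1581 × 1.85/1 = 2924.85 px.
Left offset = (4224 − 2924.85)/2 = 649.57 px; top offset = 0.
Bottom-right is two-thirds across and two-thirds down within the crop:
x = 649.57 + 2 × 2924.85/3 ≈ 2599; y = 0.00 + 2 × 1581.00/3 ≈ 1054.

(2599, 1054)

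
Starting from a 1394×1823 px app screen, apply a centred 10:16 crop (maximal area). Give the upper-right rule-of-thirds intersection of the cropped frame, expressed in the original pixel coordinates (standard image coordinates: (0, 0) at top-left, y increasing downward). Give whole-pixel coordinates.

1394/1823 > 10/16, so the 10:16 crop keeps the full height 1823 and trims width to 1823 × 10/16 = 1139.38 px.
Left offset = (1394 − 1139.38)/2 = 127.31 px; top offset = 0.
Upper-right is two-thirds across and one-third down within the crop:
x = 127.31 + 2 × 1139.38/3 ≈ 887; y = 0.00 + 1 × 1823.00/3 ≈ 608.

(887, 608)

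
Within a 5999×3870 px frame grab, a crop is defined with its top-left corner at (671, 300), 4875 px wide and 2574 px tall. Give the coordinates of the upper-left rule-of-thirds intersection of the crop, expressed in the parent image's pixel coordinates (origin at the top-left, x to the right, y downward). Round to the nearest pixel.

x = 2296 px, y = 1158 px

One third of the crop width 4875 is 1625.00 px.
One third of the crop height 2574 is 858.00 px.
The upper-left point is one-third across and one-third down within the crop:
x = 671 + 1 × 1625.00 ≈ 2296; y = 300 + 1 × 858.00 ≈ 1158.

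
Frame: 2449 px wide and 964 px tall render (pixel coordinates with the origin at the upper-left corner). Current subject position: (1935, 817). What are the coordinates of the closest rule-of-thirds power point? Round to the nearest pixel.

Third lines: x ∈ {816, 1633}, y ∈ {321, 643}.
1935 is closer to x = 1633; 817 is closer to y = 643.
So the nearest intersection is the lower-right power point.

(1633, 643)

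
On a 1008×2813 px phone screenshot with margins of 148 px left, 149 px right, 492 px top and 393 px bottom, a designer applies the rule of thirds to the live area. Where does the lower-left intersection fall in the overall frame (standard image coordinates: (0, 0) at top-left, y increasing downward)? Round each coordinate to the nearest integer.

(385, 1777)

Content width = 1008 − 148 − 149 = 711 px; content height = 2813 − 492 − 393 = 1928 px.
Lower-left is one-third across and two-thirds down within the live area.
x = 148 + 1 × 711/3 = 148 + 237.00 ≈ 385
y = 492 + 2 × 1928/3 = 492 + 1285.33 ≈ 1777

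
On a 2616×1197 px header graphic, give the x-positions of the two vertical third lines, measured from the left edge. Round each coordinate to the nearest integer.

2616 / 3 = 872, so the vertical lines sit at one and two thirds of 2616.

x = 872 px and x = 1744 px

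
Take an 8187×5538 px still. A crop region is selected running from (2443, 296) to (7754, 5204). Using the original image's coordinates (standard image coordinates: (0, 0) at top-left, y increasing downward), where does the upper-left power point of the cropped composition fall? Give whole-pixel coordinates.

x = 4213 px, y = 1932 px

Crop width = 7754 − 2443 = 5311 px; one third is 1770.33 px.
Crop height = 5204 − 296 = 4908 px; one third is 1636.00 px.
The upper-left point is one-third across and one-third down within the crop:
x = 2443 + 1 × 1770.33 ≈ 4213; y = 296 + 1 × 1636.00 ≈ 1932.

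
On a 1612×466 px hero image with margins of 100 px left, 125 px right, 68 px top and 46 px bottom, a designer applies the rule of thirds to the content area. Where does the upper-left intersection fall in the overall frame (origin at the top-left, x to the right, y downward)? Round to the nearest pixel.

x = 562 px, y = 185 px

Content width = 1612 − 100 − 125 = 1387 px; content height = 466 − 68 − 46 = 352 px.
Upper-left is one-third across and one-third down within the content area.
x = 100 + 1 × 1387/3 = 100 + 462.33 ≈ 562
y = 68 + 1 × 352/3 = 68 + 117.33 ≈ 185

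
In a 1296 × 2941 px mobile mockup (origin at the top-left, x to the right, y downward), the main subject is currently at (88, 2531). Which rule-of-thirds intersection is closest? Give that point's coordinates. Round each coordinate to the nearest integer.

Third lines: x ∈ {432, 864}, y ∈ {980, 1961}.
88 is closer to x = 432; 2531 is closer to y = 1961.
So the nearest intersection is the lower-left power point.

(432, 1961)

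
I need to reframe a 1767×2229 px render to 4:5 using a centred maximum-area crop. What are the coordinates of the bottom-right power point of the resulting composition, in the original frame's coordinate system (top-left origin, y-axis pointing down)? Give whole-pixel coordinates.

(1178, 1483)

1767/2229 < 4/5, so the 4:5 crop keeps the full width 1767 and trims height to 1767 × 5/4 = 2208.75 px.
Top offset = (2229 − 2208.75)/2 = 10.12 px; left offset = 0.
Bottom-right is two-thirds across and two-thirds down within the crop:
x = 0.00 + 2 × 1767.00/3 ≈ 1178; y = 10.12 + 2 × 2208.75/3 ≈ 1483.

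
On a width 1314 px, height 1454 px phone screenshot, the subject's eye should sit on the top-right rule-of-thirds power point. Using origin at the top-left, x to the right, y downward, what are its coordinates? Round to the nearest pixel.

(876, 485)

The top-right point sits two-thirds of the way across and one-third of the way down.
x = 2 × 1314/3 ≈ 876; y = 1 × 1454/3 ≈ 485.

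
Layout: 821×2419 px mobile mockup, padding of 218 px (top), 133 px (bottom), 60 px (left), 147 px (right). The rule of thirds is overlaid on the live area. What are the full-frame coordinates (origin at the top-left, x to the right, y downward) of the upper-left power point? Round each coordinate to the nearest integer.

(265, 907)

Content width = 821 − 60 − 147 = 614 px; content height = 2419 − 218 − 133 = 2068 px.
Upper-left is one-third across and one-third down within the live area.
x = 60 + 1 × 614/3 = 60 + 204.67 ≈ 265
y = 218 + 1 × 2068/3 = 218 + 689.33 ≈ 907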